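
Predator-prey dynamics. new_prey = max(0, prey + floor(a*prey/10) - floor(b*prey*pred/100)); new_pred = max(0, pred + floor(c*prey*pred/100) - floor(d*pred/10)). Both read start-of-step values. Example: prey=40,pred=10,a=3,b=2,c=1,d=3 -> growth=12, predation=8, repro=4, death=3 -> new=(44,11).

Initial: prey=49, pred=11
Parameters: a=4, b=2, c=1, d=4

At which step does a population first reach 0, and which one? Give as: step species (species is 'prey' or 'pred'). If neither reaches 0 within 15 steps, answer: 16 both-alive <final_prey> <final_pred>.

Step 1: prey: 49+19-10=58; pred: 11+5-4=12
Step 2: prey: 58+23-13=68; pred: 12+6-4=14
Step 3: prey: 68+27-19=76; pred: 14+9-5=18
Step 4: prey: 76+30-27=79; pred: 18+13-7=24
Step 5: prey: 79+31-37=73; pred: 24+18-9=33
Step 6: prey: 73+29-48=54; pred: 33+24-13=44
Step 7: prey: 54+21-47=28; pred: 44+23-17=50
Step 8: prey: 28+11-28=11; pred: 50+14-20=44
Step 9: prey: 11+4-9=6; pred: 44+4-17=31
Step 10: prey: 6+2-3=5; pred: 31+1-12=20
Step 11: prey: 5+2-2=5; pred: 20+1-8=13
Step 12: prey: 5+2-1=6; pred: 13+0-5=8
Step 13: prey: 6+2-0=8; pred: 8+0-3=5
Step 14: prey: 8+3-0=11; pred: 5+0-2=3
Step 15: prey: 11+4-0=15; pred: 3+0-1=2
No extinction within 15 steps

Answer: 16 both-alive 15 2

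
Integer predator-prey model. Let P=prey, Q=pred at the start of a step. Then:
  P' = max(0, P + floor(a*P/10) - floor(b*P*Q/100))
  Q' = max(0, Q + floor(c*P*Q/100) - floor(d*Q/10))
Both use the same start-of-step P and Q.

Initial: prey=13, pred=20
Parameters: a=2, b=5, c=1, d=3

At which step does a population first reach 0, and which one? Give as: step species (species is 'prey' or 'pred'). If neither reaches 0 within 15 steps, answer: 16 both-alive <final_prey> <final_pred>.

Step 1: prey: 13+2-13=2; pred: 20+2-6=16
Step 2: prey: 2+0-1=1; pred: 16+0-4=12
Step 3: prey: 1+0-0=1; pred: 12+0-3=9
Step 4: prey: 1+0-0=1; pred: 9+0-2=7
Step 5: prey: 1+0-0=1; pred: 7+0-2=5
Step 6: prey: 1+0-0=1; pred: 5+0-1=4
Step 7: prey: 1+0-0=1; pred: 4+0-1=3
Step 8: prey: 1+0-0=1; pred: 3+0-0=3
Steps 9-15: state stable at prey=1, pred=3 (no change)
No extinction within 15 steps

Answer: 16 both-alive 1 3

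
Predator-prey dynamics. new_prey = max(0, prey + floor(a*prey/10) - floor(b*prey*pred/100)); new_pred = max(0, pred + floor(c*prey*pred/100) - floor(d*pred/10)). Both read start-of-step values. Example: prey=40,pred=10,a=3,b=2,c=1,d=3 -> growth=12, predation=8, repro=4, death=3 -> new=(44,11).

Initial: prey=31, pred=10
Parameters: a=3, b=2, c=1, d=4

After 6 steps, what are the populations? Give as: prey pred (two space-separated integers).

Step 1: prey: 31+9-6=34; pred: 10+3-4=9
Step 2: prey: 34+10-6=38; pred: 9+3-3=9
Step 3: prey: 38+11-6=43; pred: 9+3-3=9
Step 4: prey: 43+12-7=48; pred: 9+3-3=9
Step 5: prey: 48+14-8=54; pred: 9+4-3=10
Step 6: prey: 54+16-10=60; pred: 10+5-4=11

Answer: 60 11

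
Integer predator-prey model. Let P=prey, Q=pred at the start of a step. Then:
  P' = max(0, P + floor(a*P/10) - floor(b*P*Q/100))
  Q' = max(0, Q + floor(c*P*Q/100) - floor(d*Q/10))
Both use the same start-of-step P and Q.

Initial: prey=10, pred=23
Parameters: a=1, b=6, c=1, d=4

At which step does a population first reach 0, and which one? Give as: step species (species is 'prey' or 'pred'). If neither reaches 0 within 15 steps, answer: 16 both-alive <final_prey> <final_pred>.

Step 1: prey: 10+1-13=0; pred: 23+2-9=16
First extinction: prey at step 1

Answer: 1 prey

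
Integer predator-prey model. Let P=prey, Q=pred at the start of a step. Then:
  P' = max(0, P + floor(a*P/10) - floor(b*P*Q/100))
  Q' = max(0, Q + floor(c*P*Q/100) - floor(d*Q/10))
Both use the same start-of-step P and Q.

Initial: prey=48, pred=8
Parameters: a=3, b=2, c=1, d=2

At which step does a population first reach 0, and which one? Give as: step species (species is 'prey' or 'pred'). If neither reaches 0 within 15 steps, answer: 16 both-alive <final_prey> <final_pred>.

Step 1: prey: 48+14-7=55; pred: 8+3-1=10
Step 2: prey: 55+16-11=60; pred: 10+5-2=13
Step 3: prey: 60+18-15=63; pred: 13+7-2=18
Step 4: prey: 63+18-22=59; pred: 18+11-3=26
Step 5: prey: 59+17-30=46; pred: 26+15-5=36
Step 6: prey: 46+13-33=26; pred: 36+16-7=45
Step 7: prey: 26+7-23=10; pred: 45+11-9=47
Step 8: prey: 10+3-9=4; pred: 47+4-9=42
Step 9: prey: 4+1-3=2; pred: 42+1-8=35
Step 10: prey: 2+0-1=1; pred: 35+0-7=28
Step 11: prey: 1+0-0=1; pred: 28+0-5=23
Step 12: prey: 1+0-0=1; pred: 23+0-4=19
Step 13: prey: 1+0-0=1; pred: 19+0-3=16
Step 14: prey: 1+0-0=1; pred: 16+0-3=13
Step 15: prey: 1+0-0=1; pred: 13+0-2=11
No extinction within 15 steps

Answer: 16 both-alive 1 11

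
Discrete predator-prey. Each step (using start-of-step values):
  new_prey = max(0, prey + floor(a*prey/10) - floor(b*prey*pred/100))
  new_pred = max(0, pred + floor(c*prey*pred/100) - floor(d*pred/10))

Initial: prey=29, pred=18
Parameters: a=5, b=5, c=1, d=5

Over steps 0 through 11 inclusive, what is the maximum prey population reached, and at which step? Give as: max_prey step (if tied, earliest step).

Step 1: prey: 29+14-26=17; pred: 18+5-9=14
Step 2: prey: 17+8-11=14; pred: 14+2-7=9
Step 3: prey: 14+7-6=15; pred: 9+1-4=6
Step 4: prey: 15+7-4=18; pred: 6+0-3=3
Step 5: prey: 18+9-2=25; pred: 3+0-1=2
Step 6: prey: 25+12-2=35; pred: 2+0-1=1
Step 7: prey: 35+17-1=51; pred: 1+0-0=1
Step 8: prey: 51+25-2=74; pred: 1+0-0=1
Step 9: prey: 74+37-3=108; pred: 1+0-0=1
Step 10: prey: 108+54-5=157; pred: 1+1-0=2
Step 11: prey: 157+78-15=220; pred: 2+3-1=4
Max prey = 220 at step 11

Answer: 220 11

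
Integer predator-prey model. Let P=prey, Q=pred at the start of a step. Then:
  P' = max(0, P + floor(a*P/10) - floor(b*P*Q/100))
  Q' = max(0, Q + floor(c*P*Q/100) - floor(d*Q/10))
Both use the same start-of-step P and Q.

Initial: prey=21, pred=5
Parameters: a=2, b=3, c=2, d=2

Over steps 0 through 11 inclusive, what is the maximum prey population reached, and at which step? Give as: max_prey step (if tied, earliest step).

Step 1: prey: 21+4-3=22; pred: 5+2-1=6
Step 2: prey: 22+4-3=23; pred: 6+2-1=7
Step 3: prey: 23+4-4=23; pred: 7+3-1=9
Step 4: prey: 23+4-6=21; pred: 9+4-1=12
Step 5: prey: 21+4-7=18; pred: 12+5-2=15
Step 6: prey: 18+3-8=13; pred: 15+5-3=17
Step 7: prey: 13+2-6=9; pred: 17+4-3=18
Step 8: prey: 9+1-4=6; pred: 18+3-3=18
Step 9: prey: 6+1-3=4; pred: 18+2-3=17
Step 10: prey: 4+0-2=2; pred: 17+1-3=15
Step 11: prey: 2+0-0=2; pred: 15+0-3=12
Max prey = 23 at step 2

Answer: 23 2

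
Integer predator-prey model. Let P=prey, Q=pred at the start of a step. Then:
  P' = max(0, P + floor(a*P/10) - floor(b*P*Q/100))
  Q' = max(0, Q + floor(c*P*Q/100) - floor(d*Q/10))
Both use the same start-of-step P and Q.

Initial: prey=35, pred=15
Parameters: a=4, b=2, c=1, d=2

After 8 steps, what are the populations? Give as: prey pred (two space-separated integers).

Step 1: prey: 35+14-10=39; pred: 15+5-3=17
Step 2: prey: 39+15-13=41; pred: 17+6-3=20
Step 3: prey: 41+16-16=41; pred: 20+8-4=24
Step 4: prey: 41+16-19=38; pred: 24+9-4=29
Step 5: prey: 38+15-22=31; pred: 29+11-5=35
Step 6: prey: 31+12-21=22; pred: 35+10-7=38
Step 7: prey: 22+8-16=14; pred: 38+8-7=39
Step 8: prey: 14+5-10=9; pred: 39+5-7=37

Answer: 9 37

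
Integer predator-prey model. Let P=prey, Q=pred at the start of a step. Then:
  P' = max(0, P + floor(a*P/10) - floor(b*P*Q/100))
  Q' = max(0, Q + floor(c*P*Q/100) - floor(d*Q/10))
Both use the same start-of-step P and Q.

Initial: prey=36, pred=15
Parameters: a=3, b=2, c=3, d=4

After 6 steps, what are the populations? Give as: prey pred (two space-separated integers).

Answer: 0 23

Derivation:
Step 1: prey: 36+10-10=36; pred: 15+16-6=25
Step 2: prey: 36+10-18=28; pred: 25+27-10=42
Step 3: prey: 28+8-23=13; pred: 42+35-16=61
Step 4: prey: 13+3-15=1; pred: 61+23-24=60
Step 5: prey: 1+0-1=0; pred: 60+1-24=37
Step 6: prey: 0+0-0=0; pred: 37+0-14=23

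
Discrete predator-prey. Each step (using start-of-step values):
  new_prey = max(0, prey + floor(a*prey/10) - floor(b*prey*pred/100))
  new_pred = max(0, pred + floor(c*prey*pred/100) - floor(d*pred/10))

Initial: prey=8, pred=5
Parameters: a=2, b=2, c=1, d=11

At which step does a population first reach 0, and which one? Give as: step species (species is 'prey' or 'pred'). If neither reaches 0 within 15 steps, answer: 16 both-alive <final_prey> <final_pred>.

Step 1: prey: 8+1-0=9; pred: 5+0-5=0
First extinction: pred at step 1

Answer: 1 pred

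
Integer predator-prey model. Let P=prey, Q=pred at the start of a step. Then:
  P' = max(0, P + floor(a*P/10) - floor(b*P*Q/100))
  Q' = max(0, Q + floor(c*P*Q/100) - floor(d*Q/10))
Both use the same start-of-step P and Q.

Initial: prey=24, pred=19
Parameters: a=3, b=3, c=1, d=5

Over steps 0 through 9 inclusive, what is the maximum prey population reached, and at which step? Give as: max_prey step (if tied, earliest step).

Step 1: prey: 24+7-13=18; pred: 19+4-9=14
Step 2: prey: 18+5-7=16; pred: 14+2-7=9
Step 3: prey: 16+4-4=16; pred: 9+1-4=6
Step 4: prey: 16+4-2=18; pred: 6+0-3=3
Step 5: prey: 18+5-1=22; pred: 3+0-1=2
Step 6: prey: 22+6-1=27; pred: 2+0-1=1
Step 7: prey: 27+8-0=35; pred: 1+0-0=1
Step 8: prey: 35+10-1=44; pred: 1+0-0=1
Step 9: prey: 44+13-1=56; pred: 1+0-0=1
Max prey = 56 at step 9

Answer: 56 9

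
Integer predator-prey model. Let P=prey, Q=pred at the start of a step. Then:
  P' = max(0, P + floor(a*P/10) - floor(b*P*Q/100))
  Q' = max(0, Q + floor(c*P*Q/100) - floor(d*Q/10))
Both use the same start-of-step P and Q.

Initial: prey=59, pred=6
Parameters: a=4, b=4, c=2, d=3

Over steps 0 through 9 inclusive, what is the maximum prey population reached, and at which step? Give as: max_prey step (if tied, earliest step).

Step 1: prey: 59+23-14=68; pred: 6+7-1=12
Step 2: prey: 68+27-32=63; pred: 12+16-3=25
Step 3: prey: 63+25-63=25; pred: 25+31-7=49
Step 4: prey: 25+10-49=0; pred: 49+24-14=59
Step 5: prey: 0+0-0=0; pred: 59+0-17=42
Step 6: prey: 0+0-0=0; pred: 42+0-12=30
Step 7: prey: 0+0-0=0; pred: 30+0-9=21
Step 8: prey: 0+0-0=0; pred: 21+0-6=15
Step 9: prey: 0+0-0=0; pred: 15+0-4=11
Max prey = 68 at step 1

Answer: 68 1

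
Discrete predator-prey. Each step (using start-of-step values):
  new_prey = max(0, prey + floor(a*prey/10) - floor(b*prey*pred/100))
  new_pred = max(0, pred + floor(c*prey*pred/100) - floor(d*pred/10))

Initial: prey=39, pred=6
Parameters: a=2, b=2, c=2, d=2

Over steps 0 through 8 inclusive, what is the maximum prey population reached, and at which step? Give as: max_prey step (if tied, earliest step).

Answer: 43 2

Derivation:
Step 1: prey: 39+7-4=42; pred: 6+4-1=9
Step 2: prey: 42+8-7=43; pred: 9+7-1=15
Step 3: prey: 43+8-12=39; pred: 15+12-3=24
Step 4: prey: 39+7-18=28; pred: 24+18-4=38
Step 5: prey: 28+5-21=12; pred: 38+21-7=52
Step 6: prey: 12+2-12=2; pred: 52+12-10=54
Step 7: prey: 2+0-2=0; pred: 54+2-10=46
Step 8: prey: 0+0-0=0; pred: 46+0-9=37
Max prey = 43 at step 2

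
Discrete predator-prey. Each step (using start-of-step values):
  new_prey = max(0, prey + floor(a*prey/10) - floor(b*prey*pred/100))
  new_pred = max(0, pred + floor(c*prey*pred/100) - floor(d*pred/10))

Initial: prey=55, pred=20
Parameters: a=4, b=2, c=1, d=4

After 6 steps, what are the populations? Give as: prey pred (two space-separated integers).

Step 1: prey: 55+22-22=55; pred: 20+11-8=23
Step 2: prey: 55+22-25=52; pred: 23+12-9=26
Step 3: prey: 52+20-27=45; pred: 26+13-10=29
Step 4: prey: 45+18-26=37; pred: 29+13-11=31
Step 5: prey: 37+14-22=29; pred: 31+11-12=30
Step 6: prey: 29+11-17=23; pred: 30+8-12=26

Answer: 23 26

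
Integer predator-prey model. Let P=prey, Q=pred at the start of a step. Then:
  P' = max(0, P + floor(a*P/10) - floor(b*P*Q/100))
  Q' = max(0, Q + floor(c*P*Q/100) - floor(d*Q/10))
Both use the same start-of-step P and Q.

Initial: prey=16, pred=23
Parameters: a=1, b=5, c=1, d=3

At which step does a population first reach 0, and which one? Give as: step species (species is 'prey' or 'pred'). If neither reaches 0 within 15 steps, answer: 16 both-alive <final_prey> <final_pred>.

Answer: 1 prey

Derivation:
Step 1: prey: 16+1-18=0; pred: 23+3-6=20
First extinction: prey at step 1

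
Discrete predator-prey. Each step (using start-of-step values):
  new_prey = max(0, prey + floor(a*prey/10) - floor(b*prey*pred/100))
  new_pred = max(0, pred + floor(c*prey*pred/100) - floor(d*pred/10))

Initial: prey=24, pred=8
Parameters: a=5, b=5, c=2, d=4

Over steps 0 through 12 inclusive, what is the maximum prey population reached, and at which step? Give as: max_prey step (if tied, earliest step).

Step 1: prey: 24+12-9=27; pred: 8+3-3=8
Step 2: prey: 27+13-10=30; pred: 8+4-3=9
Step 3: prey: 30+15-13=32; pred: 9+5-3=11
Step 4: prey: 32+16-17=31; pred: 11+7-4=14
Step 5: prey: 31+15-21=25; pred: 14+8-5=17
Step 6: prey: 25+12-21=16; pred: 17+8-6=19
Step 7: prey: 16+8-15=9; pred: 19+6-7=18
Step 8: prey: 9+4-8=5; pred: 18+3-7=14
Step 9: prey: 5+2-3=4; pred: 14+1-5=10
Step 10: prey: 4+2-2=4; pred: 10+0-4=6
Step 11: prey: 4+2-1=5; pred: 6+0-2=4
Step 12: prey: 5+2-1=6; pred: 4+0-1=3
Max prey = 32 at step 3

Answer: 32 3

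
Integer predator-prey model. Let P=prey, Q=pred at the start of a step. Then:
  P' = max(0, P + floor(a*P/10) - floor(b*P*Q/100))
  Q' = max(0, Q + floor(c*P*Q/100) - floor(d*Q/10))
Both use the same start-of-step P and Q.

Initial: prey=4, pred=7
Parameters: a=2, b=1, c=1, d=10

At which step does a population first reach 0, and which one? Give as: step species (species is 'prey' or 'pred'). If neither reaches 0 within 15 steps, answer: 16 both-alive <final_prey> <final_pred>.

Step 1: prey: 4+0-0=4; pred: 7+0-7=0
First extinction: pred at step 1

Answer: 1 pred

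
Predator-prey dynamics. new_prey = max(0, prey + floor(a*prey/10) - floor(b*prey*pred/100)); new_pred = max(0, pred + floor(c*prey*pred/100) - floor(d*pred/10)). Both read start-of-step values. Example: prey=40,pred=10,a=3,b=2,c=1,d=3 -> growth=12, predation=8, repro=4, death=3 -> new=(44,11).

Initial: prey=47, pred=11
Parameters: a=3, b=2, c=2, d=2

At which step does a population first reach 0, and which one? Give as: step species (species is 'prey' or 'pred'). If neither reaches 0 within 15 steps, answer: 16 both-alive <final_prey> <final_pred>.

Answer: 5 prey

Derivation:
Step 1: prey: 47+14-10=51; pred: 11+10-2=19
Step 2: prey: 51+15-19=47; pred: 19+19-3=35
Step 3: prey: 47+14-32=29; pred: 35+32-7=60
Step 4: prey: 29+8-34=3; pred: 60+34-12=82
Step 5: prey: 3+0-4=0; pred: 82+4-16=70
First extinction: prey at step 5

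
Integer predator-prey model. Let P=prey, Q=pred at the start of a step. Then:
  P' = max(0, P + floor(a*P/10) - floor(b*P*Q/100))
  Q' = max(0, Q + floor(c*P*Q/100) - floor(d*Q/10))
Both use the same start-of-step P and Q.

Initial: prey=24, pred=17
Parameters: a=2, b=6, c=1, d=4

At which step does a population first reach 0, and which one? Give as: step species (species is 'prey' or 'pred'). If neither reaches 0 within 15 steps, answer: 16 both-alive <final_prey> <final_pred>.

Step 1: prey: 24+4-24=4; pred: 17+4-6=15
Step 2: prey: 4+0-3=1; pred: 15+0-6=9
Step 3: prey: 1+0-0=1; pred: 9+0-3=6
Step 4: prey: 1+0-0=1; pred: 6+0-2=4
Step 5: prey: 1+0-0=1; pred: 4+0-1=3
Step 6: prey: 1+0-0=1; pred: 3+0-1=2
Step 7: prey: 1+0-0=1; pred: 2+0-0=2
Steps 8-15: state stable at prey=1, pred=2 (no change)
No extinction within 15 steps

Answer: 16 both-alive 1 2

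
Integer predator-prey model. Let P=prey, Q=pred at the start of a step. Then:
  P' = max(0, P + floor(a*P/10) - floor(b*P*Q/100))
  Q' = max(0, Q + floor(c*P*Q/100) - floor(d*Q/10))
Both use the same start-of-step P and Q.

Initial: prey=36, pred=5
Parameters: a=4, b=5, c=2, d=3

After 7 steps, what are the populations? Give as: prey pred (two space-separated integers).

Step 1: prey: 36+14-9=41; pred: 5+3-1=7
Step 2: prey: 41+16-14=43; pred: 7+5-2=10
Step 3: prey: 43+17-21=39; pred: 10+8-3=15
Step 4: prey: 39+15-29=25; pred: 15+11-4=22
Step 5: prey: 25+10-27=8; pred: 22+11-6=27
Step 6: prey: 8+3-10=1; pred: 27+4-8=23
Step 7: prey: 1+0-1=0; pred: 23+0-6=17

Answer: 0 17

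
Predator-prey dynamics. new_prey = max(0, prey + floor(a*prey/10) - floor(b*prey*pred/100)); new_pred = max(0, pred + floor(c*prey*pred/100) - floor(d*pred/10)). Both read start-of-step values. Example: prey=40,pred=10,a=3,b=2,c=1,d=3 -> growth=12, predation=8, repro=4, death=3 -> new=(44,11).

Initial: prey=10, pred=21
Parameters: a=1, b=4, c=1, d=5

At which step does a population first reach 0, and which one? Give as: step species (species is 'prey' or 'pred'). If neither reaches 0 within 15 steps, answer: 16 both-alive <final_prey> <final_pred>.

Step 1: prey: 10+1-8=3; pred: 21+2-10=13
Step 2: prey: 3+0-1=2; pred: 13+0-6=7
Step 3: prey: 2+0-0=2; pred: 7+0-3=4
Step 4: prey: 2+0-0=2; pred: 4+0-2=2
Step 5: prey: 2+0-0=2; pred: 2+0-1=1
Step 6: prey: 2+0-0=2; pred: 1+0-0=1
Steps 7-15: state stable at prey=2, pred=1 (no change)
No extinction within 15 steps

Answer: 16 both-alive 2 1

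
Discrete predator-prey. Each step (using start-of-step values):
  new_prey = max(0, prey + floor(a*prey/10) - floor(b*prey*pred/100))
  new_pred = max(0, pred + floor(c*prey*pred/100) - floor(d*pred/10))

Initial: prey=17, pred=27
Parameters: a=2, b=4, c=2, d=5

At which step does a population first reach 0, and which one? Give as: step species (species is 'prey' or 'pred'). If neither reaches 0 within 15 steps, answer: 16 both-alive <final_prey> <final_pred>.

Step 1: prey: 17+3-18=2; pred: 27+9-13=23
Step 2: prey: 2+0-1=1; pred: 23+0-11=12
Step 3: prey: 1+0-0=1; pred: 12+0-6=6
Step 4: prey: 1+0-0=1; pred: 6+0-3=3
Step 5: prey: 1+0-0=1; pred: 3+0-1=2
Step 6: prey: 1+0-0=1; pred: 2+0-1=1
Step 7: prey: 1+0-0=1; pred: 1+0-0=1
Steps 8-15: state stable at prey=1, pred=1 (no change)
No extinction within 15 steps

Answer: 16 both-alive 1 1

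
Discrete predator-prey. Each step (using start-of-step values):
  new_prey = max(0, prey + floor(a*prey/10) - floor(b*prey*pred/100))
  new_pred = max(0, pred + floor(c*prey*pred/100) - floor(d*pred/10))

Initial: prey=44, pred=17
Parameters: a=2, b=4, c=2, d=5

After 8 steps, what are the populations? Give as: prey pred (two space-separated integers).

Answer: 1 1

Derivation:
Step 1: prey: 44+8-29=23; pred: 17+14-8=23
Step 2: prey: 23+4-21=6; pred: 23+10-11=22
Step 3: prey: 6+1-5=2; pred: 22+2-11=13
Step 4: prey: 2+0-1=1; pred: 13+0-6=7
Step 5: prey: 1+0-0=1; pred: 7+0-3=4
Step 6: prey: 1+0-0=1; pred: 4+0-2=2
Step 7: prey: 1+0-0=1; pred: 2+0-1=1
Step 8: prey: 1+0-0=1; pred: 1+0-0=1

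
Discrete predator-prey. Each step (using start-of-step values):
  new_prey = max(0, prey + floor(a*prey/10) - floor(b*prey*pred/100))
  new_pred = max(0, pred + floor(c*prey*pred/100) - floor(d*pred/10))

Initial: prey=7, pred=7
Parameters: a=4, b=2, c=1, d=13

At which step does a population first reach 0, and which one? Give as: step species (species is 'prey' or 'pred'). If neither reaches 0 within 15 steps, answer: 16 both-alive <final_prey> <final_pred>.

Step 1: prey: 7+2-0=9; pred: 7+0-9=0
First extinction: pred at step 1

Answer: 1 pred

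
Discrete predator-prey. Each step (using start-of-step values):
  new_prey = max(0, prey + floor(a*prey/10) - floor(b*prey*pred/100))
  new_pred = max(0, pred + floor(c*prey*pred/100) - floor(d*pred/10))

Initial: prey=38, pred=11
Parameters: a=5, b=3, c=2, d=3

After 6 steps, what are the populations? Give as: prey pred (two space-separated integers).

Step 1: prey: 38+19-12=45; pred: 11+8-3=16
Step 2: prey: 45+22-21=46; pred: 16+14-4=26
Step 3: prey: 46+23-35=34; pred: 26+23-7=42
Step 4: prey: 34+17-42=9; pred: 42+28-12=58
Step 5: prey: 9+4-15=0; pred: 58+10-17=51
Step 6: prey: 0+0-0=0; pred: 51+0-15=36

Answer: 0 36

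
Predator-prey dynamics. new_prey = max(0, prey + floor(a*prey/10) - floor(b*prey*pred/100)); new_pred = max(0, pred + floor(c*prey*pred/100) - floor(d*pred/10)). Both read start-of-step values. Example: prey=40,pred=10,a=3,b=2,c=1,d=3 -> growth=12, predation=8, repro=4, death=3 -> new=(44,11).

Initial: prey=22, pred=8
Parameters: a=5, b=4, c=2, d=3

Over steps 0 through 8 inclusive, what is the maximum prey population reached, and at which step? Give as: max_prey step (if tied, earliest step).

Answer: 32 3

Derivation:
Step 1: prey: 22+11-7=26; pred: 8+3-2=9
Step 2: prey: 26+13-9=30; pred: 9+4-2=11
Step 3: prey: 30+15-13=32; pred: 11+6-3=14
Step 4: prey: 32+16-17=31; pred: 14+8-4=18
Step 5: prey: 31+15-22=24; pred: 18+11-5=24
Step 6: prey: 24+12-23=13; pred: 24+11-7=28
Step 7: prey: 13+6-14=5; pred: 28+7-8=27
Step 8: prey: 5+2-5=2; pred: 27+2-8=21
Max prey = 32 at step 3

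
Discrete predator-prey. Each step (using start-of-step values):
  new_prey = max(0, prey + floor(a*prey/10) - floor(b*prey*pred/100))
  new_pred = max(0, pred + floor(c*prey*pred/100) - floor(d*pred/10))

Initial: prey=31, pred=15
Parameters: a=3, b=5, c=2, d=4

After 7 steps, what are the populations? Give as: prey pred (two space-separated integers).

Answer: 2 3

Derivation:
Step 1: prey: 31+9-23=17; pred: 15+9-6=18
Step 2: prey: 17+5-15=7; pred: 18+6-7=17
Step 3: prey: 7+2-5=4; pred: 17+2-6=13
Step 4: prey: 4+1-2=3; pred: 13+1-5=9
Step 5: prey: 3+0-1=2; pred: 9+0-3=6
Step 6: prey: 2+0-0=2; pred: 6+0-2=4
Step 7: prey: 2+0-0=2; pred: 4+0-1=3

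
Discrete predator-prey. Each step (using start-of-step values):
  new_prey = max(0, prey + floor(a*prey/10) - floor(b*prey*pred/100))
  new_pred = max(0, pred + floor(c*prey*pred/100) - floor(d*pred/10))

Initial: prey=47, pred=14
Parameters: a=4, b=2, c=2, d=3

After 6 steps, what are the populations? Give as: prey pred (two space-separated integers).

Answer: 0 45

Derivation:
Step 1: prey: 47+18-13=52; pred: 14+13-4=23
Step 2: prey: 52+20-23=49; pred: 23+23-6=40
Step 3: prey: 49+19-39=29; pred: 40+39-12=67
Step 4: prey: 29+11-38=2; pred: 67+38-20=85
Step 5: prey: 2+0-3=0; pred: 85+3-25=63
Step 6: prey: 0+0-0=0; pred: 63+0-18=45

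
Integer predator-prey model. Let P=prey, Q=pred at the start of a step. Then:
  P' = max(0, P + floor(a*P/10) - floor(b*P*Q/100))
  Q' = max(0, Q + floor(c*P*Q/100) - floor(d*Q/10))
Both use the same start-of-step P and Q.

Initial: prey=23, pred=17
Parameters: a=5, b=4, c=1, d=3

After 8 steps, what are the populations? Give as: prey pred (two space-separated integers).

Answer: 30 6

Derivation:
Step 1: prey: 23+11-15=19; pred: 17+3-5=15
Step 2: prey: 19+9-11=17; pred: 15+2-4=13
Step 3: prey: 17+8-8=17; pred: 13+2-3=12
Step 4: prey: 17+8-8=17; pred: 12+2-3=11
Step 5: prey: 17+8-7=18; pred: 11+1-3=9
Step 6: prey: 18+9-6=21; pred: 9+1-2=8
Step 7: prey: 21+10-6=25; pred: 8+1-2=7
Step 8: prey: 25+12-7=30; pred: 7+1-2=6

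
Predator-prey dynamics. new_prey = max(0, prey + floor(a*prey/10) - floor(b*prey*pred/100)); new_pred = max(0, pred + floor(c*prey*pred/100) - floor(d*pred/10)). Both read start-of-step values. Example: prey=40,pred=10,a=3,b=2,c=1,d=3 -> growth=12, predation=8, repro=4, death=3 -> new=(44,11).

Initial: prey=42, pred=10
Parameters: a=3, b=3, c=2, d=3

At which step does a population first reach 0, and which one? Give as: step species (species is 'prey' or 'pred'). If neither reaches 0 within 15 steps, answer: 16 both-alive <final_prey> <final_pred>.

Answer: 16 both-alive 1 3

Derivation:
Step 1: prey: 42+12-12=42; pred: 10+8-3=15
Step 2: prey: 42+12-18=36; pred: 15+12-4=23
Step 3: prey: 36+10-24=22; pred: 23+16-6=33
Step 4: prey: 22+6-21=7; pred: 33+14-9=38
Step 5: prey: 7+2-7=2; pred: 38+5-11=32
Step 6: prey: 2+0-1=1; pred: 32+1-9=24
Step 7: prey: 1+0-0=1; pred: 24+0-7=17
Step 8: prey: 1+0-0=1; pred: 17+0-5=12
Step 9: prey: 1+0-0=1; pred: 12+0-3=9
Step 10: prey: 1+0-0=1; pred: 9+0-2=7
Step 11: prey: 1+0-0=1; pred: 7+0-2=5
Step 12: prey: 1+0-0=1; pred: 5+0-1=4
Step 13: prey: 1+0-0=1; pred: 4+0-1=3
Step 14: prey: 1+0-0=1; pred: 3+0-0=3
Steps 15-15: state stable at prey=1, pred=3 (no change)
No extinction within 15 steps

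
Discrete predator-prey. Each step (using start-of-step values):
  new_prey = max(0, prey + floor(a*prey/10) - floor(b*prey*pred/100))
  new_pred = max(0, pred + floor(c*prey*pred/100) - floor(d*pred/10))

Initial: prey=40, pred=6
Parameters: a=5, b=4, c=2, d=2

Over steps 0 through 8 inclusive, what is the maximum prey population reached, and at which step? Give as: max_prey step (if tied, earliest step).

Step 1: prey: 40+20-9=51; pred: 6+4-1=9
Step 2: prey: 51+25-18=58; pred: 9+9-1=17
Step 3: prey: 58+29-39=48; pred: 17+19-3=33
Step 4: prey: 48+24-63=9; pred: 33+31-6=58
Step 5: prey: 9+4-20=0; pred: 58+10-11=57
Step 6: prey: 0+0-0=0; pred: 57+0-11=46
Step 7: prey: 0+0-0=0; pred: 46+0-9=37
Step 8: prey: 0+0-0=0; pred: 37+0-7=30
Max prey = 58 at step 2

Answer: 58 2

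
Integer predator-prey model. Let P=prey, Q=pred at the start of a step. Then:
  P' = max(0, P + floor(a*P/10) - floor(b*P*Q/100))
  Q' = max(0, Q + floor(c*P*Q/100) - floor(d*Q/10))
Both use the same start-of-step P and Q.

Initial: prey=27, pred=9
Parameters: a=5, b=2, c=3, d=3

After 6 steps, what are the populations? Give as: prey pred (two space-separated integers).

Step 1: prey: 27+13-4=36; pred: 9+7-2=14
Step 2: prey: 36+18-10=44; pred: 14+15-4=25
Step 3: prey: 44+22-22=44; pred: 25+33-7=51
Step 4: prey: 44+22-44=22; pred: 51+67-15=103
Step 5: prey: 22+11-45=0; pred: 103+67-30=140
Step 6: prey: 0+0-0=0; pred: 140+0-42=98

Answer: 0 98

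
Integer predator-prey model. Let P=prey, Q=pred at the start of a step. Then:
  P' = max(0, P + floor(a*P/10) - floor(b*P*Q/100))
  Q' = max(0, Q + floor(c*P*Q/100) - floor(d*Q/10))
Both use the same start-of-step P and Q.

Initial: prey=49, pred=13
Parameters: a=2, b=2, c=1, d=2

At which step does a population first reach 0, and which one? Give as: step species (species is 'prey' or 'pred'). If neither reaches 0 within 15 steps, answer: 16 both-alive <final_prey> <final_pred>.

Answer: 16 both-alive 2 6

Derivation:
Step 1: prey: 49+9-12=46; pred: 13+6-2=17
Step 2: prey: 46+9-15=40; pred: 17+7-3=21
Step 3: prey: 40+8-16=32; pred: 21+8-4=25
Step 4: prey: 32+6-16=22; pred: 25+8-5=28
Step 5: prey: 22+4-12=14; pred: 28+6-5=29
Step 6: prey: 14+2-8=8; pred: 29+4-5=28
Step 7: prey: 8+1-4=5; pred: 28+2-5=25
Step 8: prey: 5+1-2=4; pred: 25+1-5=21
Step 9: prey: 4+0-1=3; pred: 21+0-4=17
Step 10: prey: 3+0-1=2; pred: 17+0-3=14
Step 11: prey: 2+0-0=2; pred: 14+0-2=12
Step 12: prey: 2+0-0=2; pred: 12+0-2=10
Step 13: prey: 2+0-0=2; pred: 10+0-2=8
Step 14: prey: 2+0-0=2; pred: 8+0-1=7
Step 15: prey: 2+0-0=2; pred: 7+0-1=6
No extinction within 15 steps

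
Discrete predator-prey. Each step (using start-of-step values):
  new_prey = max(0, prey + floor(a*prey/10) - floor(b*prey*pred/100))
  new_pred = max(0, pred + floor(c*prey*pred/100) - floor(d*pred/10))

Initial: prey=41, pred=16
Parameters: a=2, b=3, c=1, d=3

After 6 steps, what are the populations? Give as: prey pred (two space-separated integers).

Step 1: prey: 41+8-19=30; pred: 16+6-4=18
Step 2: prey: 30+6-16=20; pred: 18+5-5=18
Step 3: prey: 20+4-10=14; pred: 18+3-5=16
Step 4: prey: 14+2-6=10; pred: 16+2-4=14
Step 5: prey: 10+2-4=8; pred: 14+1-4=11
Step 6: prey: 8+1-2=7; pred: 11+0-3=8

Answer: 7 8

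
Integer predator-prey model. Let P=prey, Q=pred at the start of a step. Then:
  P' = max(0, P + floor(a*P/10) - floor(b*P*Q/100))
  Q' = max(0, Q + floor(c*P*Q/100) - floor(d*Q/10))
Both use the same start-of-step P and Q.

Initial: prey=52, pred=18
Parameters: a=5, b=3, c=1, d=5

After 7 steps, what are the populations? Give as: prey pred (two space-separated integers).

Step 1: prey: 52+26-28=50; pred: 18+9-9=18
Step 2: prey: 50+25-27=48; pred: 18+9-9=18
Step 3: prey: 48+24-25=47; pred: 18+8-9=17
Step 4: prey: 47+23-23=47; pred: 17+7-8=16
Step 5: prey: 47+23-22=48; pred: 16+7-8=15
Step 6: prey: 48+24-21=51; pred: 15+7-7=15
Step 7: prey: 51+25-22=54; pred: 15+7-7=15

Answer: 54 15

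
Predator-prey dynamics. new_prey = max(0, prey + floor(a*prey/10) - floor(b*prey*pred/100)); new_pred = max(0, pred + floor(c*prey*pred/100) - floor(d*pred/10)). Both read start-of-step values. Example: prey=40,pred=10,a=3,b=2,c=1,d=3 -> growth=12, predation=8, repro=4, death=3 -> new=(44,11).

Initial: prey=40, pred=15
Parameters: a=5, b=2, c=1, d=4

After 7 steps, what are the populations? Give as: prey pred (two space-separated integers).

Answer: 35 58

Derivation:
Step 1: prey: 40+20-12=48; pred: 15+6-6=15
Step 2: prey: 48+24-14=58; pred: 15+7-6=16
Step 3: prey: 58+29-18=69; pred: 16+9-6=19
Step 4: prey: 69+34-26=77; pred: 19+13-7=25
Step 5: prey: 77+38-38=77; pred: 25+19-10=34
Step 6: prey: 77+38-52=63; pred: 34+26-13=47
Step 7: prey: 63+31-59=35; pred: 47+29-18=58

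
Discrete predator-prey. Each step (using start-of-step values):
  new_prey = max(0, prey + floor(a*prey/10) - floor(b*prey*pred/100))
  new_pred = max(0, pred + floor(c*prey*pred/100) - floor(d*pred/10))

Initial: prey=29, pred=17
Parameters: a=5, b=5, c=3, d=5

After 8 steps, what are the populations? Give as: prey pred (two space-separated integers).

Step 1: prey: 29+14-24=19; pred: 17+14-8=23
Step 2: prey: 19+9-21=7; pred: 23+13-11=25
Step 3: prey: 7+3-8=2; pred: 25+5-12=18
Step 4: prey: 2+1-1=2; pred: 18+1-9=10
Step 5: prey: 2+1-1=2; pred: 10+0-5=5
Step 6: prey: 2+1-0=3; pred: 5+0-2=3
Step 7: prey: 3+1-0=4; pred: 3+0-1=2
Step 8: prey: 4+2-0=6; pred: 2+0-1=1

Answer: 6 1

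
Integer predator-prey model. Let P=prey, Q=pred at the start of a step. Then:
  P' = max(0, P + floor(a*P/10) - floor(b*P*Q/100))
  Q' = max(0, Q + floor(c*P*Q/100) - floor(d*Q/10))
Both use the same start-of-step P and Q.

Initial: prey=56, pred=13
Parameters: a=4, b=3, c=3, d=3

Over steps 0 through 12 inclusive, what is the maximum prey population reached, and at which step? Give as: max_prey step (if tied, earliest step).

Step 1: prey: 56+22-21=57; pred: 13+21-3=31
Step 2: prey: 57+22-53=26; pred: 31+53-9=75
Step 3: prey: 26+10-58=0; pred: 75+58-22=111
Step 4: prey: 0+0-0=0; pred: 111+0-33=78
Step 5: prey: 0+0-0=0; pred: 78+0-23=55
Step 6: prey: 0+0-0=0; pred: 55+0-16=39
Step 7: prey: 0+0-0=0; pred: 39+0-11=28
Step 8: prey: 0+0-0=0; pred: 28+0-8=20
Step 9: prey: 0+0-0=0; pred: 20+0-6=14
Step 10: prey: 0+0-0=0; pred: 14+0-4=10
Step 11: prey: 0+0-0=0; pred: 10+0-3=7
Step 12: prey: 0+0-0=0; pred: 7+0-2=5
Max prey = 57 at step 1

Answer: 57 1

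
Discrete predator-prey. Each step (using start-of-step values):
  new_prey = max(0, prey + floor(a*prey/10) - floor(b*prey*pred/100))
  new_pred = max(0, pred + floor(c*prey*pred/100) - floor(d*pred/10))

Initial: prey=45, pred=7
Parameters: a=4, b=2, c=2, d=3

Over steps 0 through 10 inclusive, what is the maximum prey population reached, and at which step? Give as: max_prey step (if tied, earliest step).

Answer: 67 2

Derivation:
Step 1: prey: 45+18-6=57; pred: 7+6-2=11
Step 2: prey: 57+22-12=67; pred: 11+12-3=20
Step 3: prey: 67+26-26=67; pred: 20+26-6=40
Step 4: prey: 67+26-53=40; pred: 40+53-12=81
Step 5: prey: 40+16-64=0; pred: 81+64-24=121
Step 6: prey: 0+0-0=0; pred: 121+0-36=85
Step 7: prey: 0+0-0=0; pred: 85+0-25=60
Step 8: prey: 0+0-0=0; pred: 60+0-18=42
Step 9: prey: 0+0-0=0; pred: 42+0-12=30
Step 10: prey: 0+0-0=0; pred: 30+0-9=21
Max prey = 67 at step 2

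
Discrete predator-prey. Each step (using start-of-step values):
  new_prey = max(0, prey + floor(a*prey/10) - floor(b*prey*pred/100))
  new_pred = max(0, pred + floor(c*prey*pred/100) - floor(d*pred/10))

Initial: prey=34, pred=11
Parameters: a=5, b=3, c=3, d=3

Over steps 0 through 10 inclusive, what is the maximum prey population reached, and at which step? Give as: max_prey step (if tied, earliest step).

Answer: 40 1

Derivation:
Step 1: prey: 34+17-11=40; pred: 11+11-3=19
Step 2: prey: 40+20-22=38; pred: 19+22-5=36
Step 3: prey: 38+19-41=16; pred: 36+41-10=67
Step 4: prey: 16+8-32=0; pred: 67+32-20=79
Step 5: prey: 0+0-0=0; pred: 79+0-23=56
Step 6: prey: 0+0-0=0; pred: 56+0-16=40
Step 7: prey: 0+0-0=0; pred: 40+0-12=28
Step 8: prey: 0+0-0=0; pred: 28+0-8=20
Step 9: prey: 0+0-0=0; pred: 20+0-6=14
Step 10: prey: 0+0-0=0; pred: 14+0-4=10
Max prey = 40 at step 1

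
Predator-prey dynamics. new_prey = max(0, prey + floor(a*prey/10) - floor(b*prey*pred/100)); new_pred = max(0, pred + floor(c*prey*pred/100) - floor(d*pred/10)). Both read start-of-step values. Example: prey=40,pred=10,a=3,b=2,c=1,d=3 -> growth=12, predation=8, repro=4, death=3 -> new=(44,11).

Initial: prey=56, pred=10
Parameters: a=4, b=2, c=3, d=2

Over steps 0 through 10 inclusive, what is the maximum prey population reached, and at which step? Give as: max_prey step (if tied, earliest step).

Step 1: prey: 56+22-11=67; pred: 10+16-2=24
Step 2: prey: 67+26-32=61; pred: 24+48-4=68
Step 3: prey: 61+24-82=3; pred: 68+124-13=179
Step 4: prey: 3+1-10=0; pred: 179+16-35=160
Step 5: prey: 0+0-0=0; pred: 160+0-32=128
Step 6: prey: 0+0-0=0; pred: 128+0-25=103
Step 7: prey: 0+0-0=0; pred: 103+0-20=83
Step 8: prey: 0+0-0=0; pred: 83+0-16=67
Step 9: prey: 0+0-0=0; pred: 67+0-13=54
Step 10: prey: 0+0-0=0; pred: 54+0-10=44
Max prey = 67 at step 1

Answer: 67 1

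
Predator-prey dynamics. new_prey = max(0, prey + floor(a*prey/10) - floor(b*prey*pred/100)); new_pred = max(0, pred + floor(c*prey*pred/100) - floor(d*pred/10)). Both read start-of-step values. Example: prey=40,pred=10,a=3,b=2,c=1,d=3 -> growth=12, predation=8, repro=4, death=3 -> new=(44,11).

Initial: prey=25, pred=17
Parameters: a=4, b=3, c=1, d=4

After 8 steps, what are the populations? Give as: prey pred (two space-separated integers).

Step 1: prey: 25+10-12=23; pred: 17+4-6=15
Step 2: prey: 23+9-10=22; pred: 15+3-6=12
Step 3: prey: 22+8-7=23; pred: 12+2-4=10
Step 4: prey: 23+9-6=26; pred: 10+2-4=8
Step 5: prey: 26+10-6=30; pred: 8+2-3=7
Step 6: prey: 30+12-6=36; pred: 7+2-2=7
Step 7: prey: 36+14-7=43; pred: 7+2-2=7
Step 8: prey: 43+17-9=51; pred: 7+3-2=8

Answer: 51 8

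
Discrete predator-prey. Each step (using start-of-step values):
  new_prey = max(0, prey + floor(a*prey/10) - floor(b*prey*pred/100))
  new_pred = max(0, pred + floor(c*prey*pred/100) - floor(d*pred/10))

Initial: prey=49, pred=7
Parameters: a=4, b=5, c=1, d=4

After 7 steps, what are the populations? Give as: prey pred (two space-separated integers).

Answer: 34 9

Derivation:
Step 1: prey: 49+19-17=51; pred: 7+3-2=8
Step 2: prey: 51+20-20=51; pred: 8+4-3=9
Step 3: prey: 51+20-22=49; pred: 9+4-3=10
Step 4: prey: 49+19-24=44; pred: 10+4-4=10
Step 5: prey: 44+17-22=39; pred: 10+4-4=10
Step 6: prey: 39+15-19=35; pred: 10+3-4=9
Step 7: prey: 35+14-15=34; pred: 9+3-3=9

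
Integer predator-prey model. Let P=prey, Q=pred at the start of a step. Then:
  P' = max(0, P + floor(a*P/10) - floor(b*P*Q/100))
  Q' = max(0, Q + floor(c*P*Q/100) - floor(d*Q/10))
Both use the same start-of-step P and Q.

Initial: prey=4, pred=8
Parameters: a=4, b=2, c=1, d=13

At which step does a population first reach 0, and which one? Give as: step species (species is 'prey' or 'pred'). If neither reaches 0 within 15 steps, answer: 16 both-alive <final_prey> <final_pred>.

Answer: 1 pred

Derivation:
Step 1: prey: 4+1-0=5; pred: 8+0-10=0
First extinction: pred at step 1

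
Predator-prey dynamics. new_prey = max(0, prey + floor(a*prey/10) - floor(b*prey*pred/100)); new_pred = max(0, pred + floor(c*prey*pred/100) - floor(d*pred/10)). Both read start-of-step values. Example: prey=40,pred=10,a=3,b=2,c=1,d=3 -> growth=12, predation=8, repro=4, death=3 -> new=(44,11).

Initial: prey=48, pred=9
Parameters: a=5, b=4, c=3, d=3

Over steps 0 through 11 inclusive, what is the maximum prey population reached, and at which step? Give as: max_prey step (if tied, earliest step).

Answer: 55 1

Derivation:
Step 1: prey: 48+24-17=55; pred: 9+12-2=19
Step 2: prey: 55+27-41=41; pred: 19+31-5=45
Step 3: prey: 41+20-73=0; pred: 45+55-13=87
Step 4: prey: 0+0-0=0; pred: 87+0-26=61
Step 5: prey: 0+0-0=0; pred: 61+0-18=43
Step 6: prey: 0+0-0=0; pred: 43+0-12=31
Step 7: prey: 0+0-0=0; pred: 31+0-9=22
Step 8: prey: 0+0-0=0; pred: 22+0-6=16
Step 9: prey: 0+0-0=0; pred: 16+0-4=12
Step 10: prey: 0+0-0=0; pred: 12+0-3=9
Step 11: prey: 0+0-0=0; pred: 9+0-2=7
Max prey = 55 at step 1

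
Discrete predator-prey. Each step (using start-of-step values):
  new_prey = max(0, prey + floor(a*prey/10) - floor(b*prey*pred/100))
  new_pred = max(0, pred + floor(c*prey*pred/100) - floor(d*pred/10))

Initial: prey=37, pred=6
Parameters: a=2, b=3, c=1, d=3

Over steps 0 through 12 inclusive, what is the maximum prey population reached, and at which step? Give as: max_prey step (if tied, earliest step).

Answer: 38 1

Derivation:
Step 1: prey: 37+7-6=38; pred: 6+2-1=7
Step 2: prey: 38+7-7=38; pred: 7+2-2=7
Step 3: prey: 38+7-7=38; pred: 7+2-2=7
Step 4: prey: 38+7-7=38; pred: 7+2-2=7
Step 5: prey: 38+7-7=38; pred: 7+2-2=7
Step 6: prey: 38+7-7=38; pred: 7+2-2=7
Step 7: prey: 38+7-7=38; pred: 7+2-2=7
Step 8: prey: 38+7-7=38; pred: 7+2-2=7
Step 9: prey: 38+7-7=38; pred: 7+2-2=7
Step 10: prey: 38+7-7=38; pred: 7+2-2=7
Step 11: prey: 38+7-7=38; pred: 7+2-2=7
Step 12: prey: 38+7-7=38; pred: 7+2-2=7
Max prey = 38 at step 1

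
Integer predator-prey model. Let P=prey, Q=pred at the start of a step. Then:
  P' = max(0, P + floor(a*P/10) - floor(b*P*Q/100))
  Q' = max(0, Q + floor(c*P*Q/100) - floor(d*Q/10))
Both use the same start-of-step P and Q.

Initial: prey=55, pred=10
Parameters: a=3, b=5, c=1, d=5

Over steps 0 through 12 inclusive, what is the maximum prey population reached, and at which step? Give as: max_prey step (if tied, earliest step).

Answer: 101 12

Derivation:
Step 1: prey: 55+16-27=44; pred: 10+5-5=10
Step 2: prey: 44+13-22=35; pred: 10+4-5=9
Step 3: prey: 35+10-15=30; pred: 9+3-4=8
Step 4: prey: 30+9-12=27; pred: 8+2-4=6
Step 5: prey: 27+8-8=27; pred: 6+1-3=4
Step 6: prey: 27+8-5=30; pred: 4+1-2=3
Step 7: prey: 30+9-4=35; pred: 3+0-1=2
Step 8: prey: 35+10-3=42; pred: 2+0-1=1
Step 9: prey: 42+12-2=52; pred: 1+0-0=1
Step 10: prey: 52+15-2=65; pred: 1+0-0=1
Step 11: prey: 65+19-3=81; pred: 1+0-0=1
Step 12: prey: 81+24-4=101; pred: 1+0-0=1
Max prey = 101 at step 12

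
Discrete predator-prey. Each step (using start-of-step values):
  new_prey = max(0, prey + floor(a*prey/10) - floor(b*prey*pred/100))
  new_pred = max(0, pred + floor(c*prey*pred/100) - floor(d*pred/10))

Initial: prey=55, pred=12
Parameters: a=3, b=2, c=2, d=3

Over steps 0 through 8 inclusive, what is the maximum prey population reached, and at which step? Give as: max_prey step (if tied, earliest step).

Step 1: prey: 55+16-13=58; pred: 12+13-3=22
Step 2: prey: 58+17-25=50; pred: 22+25-6=41
Step 3: prey: 50+15-41=24; pred: 41+41-12=70
Step 4: prey: 24+7-33=0; pred: 70+33-21=82
Step 5: prey: 0+0-0=0; pred: 82+0-24=58
Step 6: prey: 0+0-0=0; pred: 58+0-17=41
Step 7: prey: 0+0-0=0; pred: 41+0-12=29
Step 8: prey: 0+0-0=0; pred: 29+0-8=21
Max prey = 58 at step 1

Answer: 58 1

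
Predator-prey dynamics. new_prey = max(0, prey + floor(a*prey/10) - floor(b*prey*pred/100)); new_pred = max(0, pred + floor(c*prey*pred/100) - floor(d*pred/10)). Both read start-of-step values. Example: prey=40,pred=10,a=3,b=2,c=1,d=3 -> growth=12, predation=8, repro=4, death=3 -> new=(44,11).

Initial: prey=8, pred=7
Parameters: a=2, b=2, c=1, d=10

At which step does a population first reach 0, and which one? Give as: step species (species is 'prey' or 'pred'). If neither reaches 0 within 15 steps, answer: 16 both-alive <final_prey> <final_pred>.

Step 1: prey: 8+1-1=8; pred: 7+0-7=0
First extinction: pred at step 1

Answer: 1 pred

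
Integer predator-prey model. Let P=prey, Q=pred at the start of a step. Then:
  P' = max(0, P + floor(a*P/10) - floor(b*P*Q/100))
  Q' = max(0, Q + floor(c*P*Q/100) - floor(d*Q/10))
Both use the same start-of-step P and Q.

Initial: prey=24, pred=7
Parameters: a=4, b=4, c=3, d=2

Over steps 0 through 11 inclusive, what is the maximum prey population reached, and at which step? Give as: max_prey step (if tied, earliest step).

Answer: 27 1

Derivation:
Step 1: prey: 24+9-6=27; pred: 7+5-1=11
Step 2: prey: 27+10-11=26; pred: 11+8-2=17
Step 3: prey: 26+10-17=19; pred: 17+13-3=27
Step 4: prey: 19+7-20=6; pred: 27+15-5=37
Step 5: prey: 6+2-8=0; pred: 37+6-7=36
Step 6: prey: 0+0-0=0; pred: 36+0-7=29
Step 7: prey: 0+0-0=0; pred: 29+0-5=24
Step 8: prey: 0+0-0=0; pred: 24+0-4=20
Step 9: prey: 0+0-0=0; pred: 20+0-4=16
Step 10: prey: 0+0-0=0; pred: 16+0-3=13
Step 11: prey: 0+0-0=0; pred: 13+0-2=11
Max prey = 27 at step 1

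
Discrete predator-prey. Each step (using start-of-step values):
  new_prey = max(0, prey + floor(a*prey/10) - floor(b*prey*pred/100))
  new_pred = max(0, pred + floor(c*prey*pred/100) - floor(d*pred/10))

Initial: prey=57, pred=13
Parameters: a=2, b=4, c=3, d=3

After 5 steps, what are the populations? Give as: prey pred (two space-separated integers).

Step 1: prey: 57+11-29=39; pred: 13+22-3=32
Step 2: prey: 39+7-49=0; pred: 32+37-9=60
Step 3: prey: 0+0-0=0; pred: 60+0-18=42
Step 4: prey: 0+0-0=0; pred: 42+0-12=30
Step 5: prey: 0+0-0=0; pred: 30+0-9=21

Answer: 0 21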